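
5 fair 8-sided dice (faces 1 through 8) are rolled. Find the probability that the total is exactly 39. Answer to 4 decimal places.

There are 8^5 = 32768 equally likely outcomes.
The number of ordered 5-tuples from {1,…,8} summing to 39 is 5.
P(sum = 39) = 5/32768 ≈ 0.0002.

0.0002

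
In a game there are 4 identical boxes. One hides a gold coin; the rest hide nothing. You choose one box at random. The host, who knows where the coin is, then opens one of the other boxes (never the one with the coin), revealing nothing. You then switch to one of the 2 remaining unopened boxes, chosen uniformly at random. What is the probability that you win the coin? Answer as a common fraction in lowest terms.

3/8

Your original box holds the coin with probability 1/4, so the other 3 collectively hold it with probability 3/4.
The host can always find an empty box to open, so this doesn't change that 3/4; it is now spread over the 2 remaining unopened boxes.
P(win by switching) = (3/4) · (1/2) = 3/8.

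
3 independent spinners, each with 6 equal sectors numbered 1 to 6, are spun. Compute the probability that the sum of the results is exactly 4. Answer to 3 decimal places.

There are 6^3 = 216 equally likely outcomes.
The number of ordered 3-tuples from {1,…,6} summing to 4 is 3.
P(sum = 4) = 3/216 = 1/72 ≈ 0.014.

0.014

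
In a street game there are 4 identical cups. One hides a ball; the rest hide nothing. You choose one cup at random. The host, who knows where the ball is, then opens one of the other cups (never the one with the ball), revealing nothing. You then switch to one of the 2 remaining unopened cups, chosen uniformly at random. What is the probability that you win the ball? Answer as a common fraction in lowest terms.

3/8

Your original cup holds the ball with probability 1/4, so the other 3 collectively hold it with probability 3/4.
The host can always find an empty cup to open, so this doesn't change that 3/4; it is now spread over the 2 remaining unopened cups.
P(win by switching) = (3/4) · (1/2) = 3/8.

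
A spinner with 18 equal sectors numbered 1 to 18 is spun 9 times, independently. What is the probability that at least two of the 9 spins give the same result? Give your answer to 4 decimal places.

P(all 9 different) = 18/18 · 17/18 · ··· · 10/18 ≈ 0.0889.
P(at least two equal) = 1 − 0.0889 = 0.9111.

0.9111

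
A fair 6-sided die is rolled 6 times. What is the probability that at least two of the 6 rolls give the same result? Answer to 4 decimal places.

0.9846

P(all 6 different) = 6/6 · 5/6 · ··· · 1/6 ≈ 0.0154.
P(at least two equal) = 1 − 0.0154 = 0.9846.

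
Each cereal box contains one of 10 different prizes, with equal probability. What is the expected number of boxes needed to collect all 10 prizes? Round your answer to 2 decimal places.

29.29

After i distinct types are collected, each trial gives a new one with probability (10−i)/10, so the expected wait for the next new type is 10/(10−i).
E = 10/10 + 10/9 + 10/8 + 10/7 + 10/6 + 10/5 + 10/4 + 10/3 + 10/2 + 10/1 = 7381/252 ≈ 29.29.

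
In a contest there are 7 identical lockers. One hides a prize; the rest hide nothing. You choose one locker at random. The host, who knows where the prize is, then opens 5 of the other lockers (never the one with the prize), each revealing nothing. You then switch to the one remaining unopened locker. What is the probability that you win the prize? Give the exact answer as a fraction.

Your original locker holds the prize with probability 1/7, so the other 6 collectively hold it with probability 6/7.
The host can always find 5 empty lockers to open, so the reveals don't change that 6/7; it is now spread over the 1 remaining unopened locker.
P(win by switching) = (6/7) · (1/1) = 6/7.

6/7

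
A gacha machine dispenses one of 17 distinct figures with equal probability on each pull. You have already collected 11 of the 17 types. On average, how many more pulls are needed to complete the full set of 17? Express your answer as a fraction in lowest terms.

Starting from 11 distinct types, each trial gives a new one with probability (17−i)/17 when i types are held, so the wait for the next new type is 17/(17−i).
E = 17/6 + 17/5 + 17/4 + 17/3 + 17/2 + 17/1 = 833/20.

833/20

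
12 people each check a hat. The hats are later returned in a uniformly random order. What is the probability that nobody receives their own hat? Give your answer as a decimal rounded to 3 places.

This is the derangement probability: permutations of 12 with no fixed point.
D(12) = 12! · (1 − 1/1! + 1/2! − ··· + (−1)^12/12!) = 176214841.
P = 176214841/479001600 = 16019531/43545600 ≈ 0.368.

0.368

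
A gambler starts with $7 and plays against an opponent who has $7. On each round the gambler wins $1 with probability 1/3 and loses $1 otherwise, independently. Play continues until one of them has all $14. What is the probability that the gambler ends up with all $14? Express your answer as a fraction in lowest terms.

1/129

Let r = q/p = (2/3)/(1/3) = 2. The recurrence P(i) = p·P(i+1) + q·P(i−1) with P(0)=0, P(14)=1 gives P(i) = (1 − r^i)/(1 − r^14).
P(7) = (1 − (2)^7) / (1 − (2)^14) = 1/129.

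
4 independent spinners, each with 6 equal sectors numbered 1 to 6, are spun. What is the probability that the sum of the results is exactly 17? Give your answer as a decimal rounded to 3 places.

There are 6^4 = 1296 equally likely outcomes.
The number of ordered 4-tuples from {1,…,6} summing to 17 is 104.
P(sum = 17) = 104/1296 = 13/162 ≈ 0.080.

0.080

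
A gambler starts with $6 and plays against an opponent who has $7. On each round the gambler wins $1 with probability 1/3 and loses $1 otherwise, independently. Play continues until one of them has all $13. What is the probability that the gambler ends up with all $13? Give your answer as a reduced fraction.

Let r = q/p = (2/3)/(1/3) = 2. The recurrence P(i) = p·P(i+1) + q·P(i−1) with P(0)=0, P(13)=1 gives P(i) = (1 − r^i)/(1 − r^13).
P(6) = (1 − (2)^6) / (1 − (2)^13) = 63/8191.

63/8191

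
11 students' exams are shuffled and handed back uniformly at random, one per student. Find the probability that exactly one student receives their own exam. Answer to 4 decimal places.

0.3679

Choose which one is fixed: C(11,1) = 11 ways.
The remaining 10 must have no fixed point: D(10) = 1334961.
P = 11·1334961/39916800 = 16481/44800 ≈ 0.3679.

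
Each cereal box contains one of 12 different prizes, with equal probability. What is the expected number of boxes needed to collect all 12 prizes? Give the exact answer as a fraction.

After i distinct types are collected, each trial gives a new one with probability (12−i)/12, so the expected wait for the next new type is 12/(12−i).
E = 12/12 + 12/11 + 12/10 + 12/9 + 12/8 + 12/7 + 12/6 + 12/5 + 12/4 + 12/3 + 12/2 + 12/1 = 86021/2310.

86021/2310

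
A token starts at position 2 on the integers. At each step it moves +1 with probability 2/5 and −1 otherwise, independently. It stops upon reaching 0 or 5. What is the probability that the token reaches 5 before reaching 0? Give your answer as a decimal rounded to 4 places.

Let r = q/p = (3/5)/(2/5) = 3/2. The recurrence P(i) = p·P(i+1) + q·P(i−1) with P(0)=0, P(5)=1 gives P(i) = (1 − r^i)/(1 − r^5).
P(2) = (1 − (3/2)^2) / (1 − (3/2)^5) = 40/211 ≈ 0.1896.

0.1896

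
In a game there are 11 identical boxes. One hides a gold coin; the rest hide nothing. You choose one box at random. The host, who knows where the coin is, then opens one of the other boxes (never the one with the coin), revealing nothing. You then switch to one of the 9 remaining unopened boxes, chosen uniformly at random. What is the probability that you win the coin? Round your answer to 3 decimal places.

0.101

Your original box holds the coin with probability 1/11, so the other 10 collectively hold it with probability 10/11.
The host can always find an empty box to open, so this doesn't change that 10/11; it is now spread over the 9 remaining unopened boxes.
P(win by switching) = (10/11) · (1/9) = 10/99 ≈ 0.101.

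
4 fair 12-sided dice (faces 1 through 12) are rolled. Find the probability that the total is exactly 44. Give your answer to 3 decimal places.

There are 12^4 = 20736 equally likely outcomes.
The number of ordered 4-tuples from {1,…,12} summing to 44 is 35.
P(sum = 44) = 35/20736 ≈ 0.002.

0.002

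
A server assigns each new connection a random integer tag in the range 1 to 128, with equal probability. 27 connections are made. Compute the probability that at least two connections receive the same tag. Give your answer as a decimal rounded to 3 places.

0.948

It's easier to compute the probability that all 27 are distinct.
P(all distinct) = 128/128 · 127/128 · ··· · 102/128 ≈ 0.052.
So the probability of at least one match is 1 − 0.052 = 0.948.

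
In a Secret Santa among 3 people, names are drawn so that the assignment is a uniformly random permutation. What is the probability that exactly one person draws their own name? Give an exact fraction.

Choose which one is fixed: C(3,1) = 3 ways.
The remaining 2 must have no fixed point: D(2) = 1.
P = 3·1/6 = 1/2.

1/2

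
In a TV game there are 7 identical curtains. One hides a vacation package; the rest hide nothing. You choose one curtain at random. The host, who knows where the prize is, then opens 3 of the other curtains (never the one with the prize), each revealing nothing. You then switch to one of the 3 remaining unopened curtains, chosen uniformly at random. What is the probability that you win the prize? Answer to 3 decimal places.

0.286

Your original curtain holds the prize with probability 1/7, so the other 6 collectively hold it with probability 6/7.
The host can always find 3 empty curtains to open, so the reveals don't change that 6/7; it is now spread over the 3 remaining unopened curtains.
P(win by switching) = (6/7) · (1/3) = 2/7 ≈ 0.286.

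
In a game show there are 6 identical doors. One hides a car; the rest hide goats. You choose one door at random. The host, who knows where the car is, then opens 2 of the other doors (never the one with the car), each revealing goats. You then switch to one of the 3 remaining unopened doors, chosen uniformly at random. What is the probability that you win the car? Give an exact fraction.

5/18

Your original door holds the car with probability 1/6, so the other 5 collectively hold it with probability 5/6.
The host can always find 2 empty doors to open, so the reveals don't change that 5/6; it is now spread over the 3 remaining unopened doors.
P(win by switching) = (5/6) · (1/3) = 5/18.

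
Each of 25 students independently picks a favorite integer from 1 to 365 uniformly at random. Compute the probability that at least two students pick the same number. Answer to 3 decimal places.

It's easier to compute the probability that all 25 are distinct.
P(all distinct) = 365/365 · 364/365 · ··· · 341/365 ≈ 0.431.
So the probability of at least one match is 1 − 0.431 = 0.569.

0.569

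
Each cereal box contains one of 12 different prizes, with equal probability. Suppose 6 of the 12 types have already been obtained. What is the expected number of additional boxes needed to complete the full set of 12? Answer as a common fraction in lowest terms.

147/5

Starting from 6 distinct types, each trial gives a new one with probability (12−i)/12 when i types are held, so the wait for the next new type is 12/(12−i).
E = 12/6 + 12/5 + 12/4 + 12/3 + 12/2 + 12/1 = 147/5.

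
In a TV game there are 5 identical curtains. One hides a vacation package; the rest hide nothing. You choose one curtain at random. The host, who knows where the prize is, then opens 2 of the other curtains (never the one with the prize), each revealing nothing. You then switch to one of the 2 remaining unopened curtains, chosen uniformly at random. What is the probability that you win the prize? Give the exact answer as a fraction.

2/5

Your original curtain holds the prize with probability 1/5, so the other 4 collectively hold it with probability 4/5.
The host can always find 2 empty curtains to open, so the reveals don't change that 4/5; it is now spread over the 2 remaining unopened curtains.
P(win by switching) = (4/5) · (1/2) = 2/5.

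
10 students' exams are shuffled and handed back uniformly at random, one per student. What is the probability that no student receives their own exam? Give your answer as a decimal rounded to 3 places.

0.368

This is the derangement probability: permutations of 10 with no fixed point.
D(10) = 10! · (1 − 1/1! + 1/2! − ··· + (−1)^10/10!) = 1334961.
P = 1334961/3628800 = 16481/44800 ≈ 0.368.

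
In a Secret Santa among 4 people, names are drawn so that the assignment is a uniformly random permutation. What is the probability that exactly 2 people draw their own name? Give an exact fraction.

1/4

Choose which 2 of the 4 are fixed: C(4,2) = 6 ways.
The remaining 2 must have no fixed point: D(2) = 1.
P = 6·1/24 = 1/4.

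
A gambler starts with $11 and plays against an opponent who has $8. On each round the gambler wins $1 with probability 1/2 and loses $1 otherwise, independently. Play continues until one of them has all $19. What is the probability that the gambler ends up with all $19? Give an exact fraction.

11/19

With a fair step, P(i) = ½P(i−1) + ½P(i+1) with P(0)=0, P(19)=1 has the linear solution P(i) = i/19.
P(11) = 11/19.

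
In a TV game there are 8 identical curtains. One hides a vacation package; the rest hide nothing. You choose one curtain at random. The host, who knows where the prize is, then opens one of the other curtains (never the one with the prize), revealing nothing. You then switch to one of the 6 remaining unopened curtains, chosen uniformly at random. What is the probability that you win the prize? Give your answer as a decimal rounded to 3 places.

Your original curtain holds the prize with probability 1/8, so the other 7 collectively hold it with probability 7/8.
The host can always find an empty curtain to open, so this doesn't change that 7/8; it is now spread over the 6 remaining unopened curtains.
P(win by switching) = (7/8) · (1/6) = 7/48 ≈ 0.146.

0.146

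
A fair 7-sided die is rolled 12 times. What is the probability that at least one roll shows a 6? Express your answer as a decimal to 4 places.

P(no roll shows a 6) = (6/7)^12 ≈ 0.1573.
P(at least one) = 1 − 0.1573 = 0.8427.

0.8427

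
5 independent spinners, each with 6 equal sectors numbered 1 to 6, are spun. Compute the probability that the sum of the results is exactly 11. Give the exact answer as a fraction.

There are 6^5 = 7776 equally likely outcomes.
The number of ordered 5-tuples from {1,…,6} summing to 11 is 205.
P(sum = 11) = 205/7776.

205/7776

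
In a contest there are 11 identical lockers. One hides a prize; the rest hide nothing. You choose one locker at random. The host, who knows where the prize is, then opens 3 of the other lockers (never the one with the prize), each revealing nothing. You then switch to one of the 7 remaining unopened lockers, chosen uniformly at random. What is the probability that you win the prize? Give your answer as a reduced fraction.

Your original locker holds the prize with probability 1/11, so the other 10 collectively hold it with probability 10/11.
The host can always find 3 empty lockers to open, so the reveals don't change that 10/11; it is now spread over the 7 remaining unopened lockers.
P(win by switching) = (10/11) · (1/7) = 10/77.

10/77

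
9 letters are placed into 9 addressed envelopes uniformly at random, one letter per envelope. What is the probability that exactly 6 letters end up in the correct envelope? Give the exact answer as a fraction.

1/2160

Choose which 6 of the 9 are fixed: C(9,6) = 84 ways.
The remaining 3 must have no fixed point: D(3) = 2.
P = 84·2/362880 = 1/2160.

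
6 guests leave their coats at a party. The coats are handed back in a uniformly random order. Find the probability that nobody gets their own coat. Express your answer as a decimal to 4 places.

This is the derangement probability: permutations of 6 with no fixed point.
D(6) = 6! · (1 − 1/1! + 1/2! − ··· + (−1)^6/6!) = 265.
P = 265/720 = 53/144 ≈ 0.3681.

0.3681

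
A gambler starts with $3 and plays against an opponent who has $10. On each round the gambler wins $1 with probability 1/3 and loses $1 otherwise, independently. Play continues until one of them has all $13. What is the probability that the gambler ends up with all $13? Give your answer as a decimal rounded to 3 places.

Let r = q/p = (2/3)/(1/3) = 2. The recurrence P(i) = p·P(i+1) + q·P(i−1) with P(0)=0, P(13)=1 gives P(i) = (1 − r^i)/(1 − r^13).
P(3) = (1 − (2)^3) / (1 − (2)^13) = 7/8191 ≈ 0.001.

0.001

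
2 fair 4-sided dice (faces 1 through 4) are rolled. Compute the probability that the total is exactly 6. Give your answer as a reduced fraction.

There are 4^2 = 16 equally likely outcomes.
The number of ordered 2-tuples from {1,…,4} summing to 6 is 3.
P(sum = 6) = 3/16.

3/16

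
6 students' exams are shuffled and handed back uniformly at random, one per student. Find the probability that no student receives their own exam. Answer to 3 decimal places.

0.368

This is the derangement probability: permutations of 6 with no fixed point.
D(6) = 6! · (1 − 1/1! + 1/2! − ··· + (−1)^6/6!) = 265.
P = 265/720 = 53/144 ≈ 0.368.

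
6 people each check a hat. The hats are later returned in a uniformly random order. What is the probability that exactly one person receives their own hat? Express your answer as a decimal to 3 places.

0.367

Choose which one is fixed: C(6,1) = 6 ways.
The remaining 5 must have no fixed point: D(5) = 44.
P = 6·44/720 = 11/30 ≈ 0.367.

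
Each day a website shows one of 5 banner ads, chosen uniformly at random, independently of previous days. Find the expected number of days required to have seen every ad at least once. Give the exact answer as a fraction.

137/12

After i distinct types are collected, each trial gives a new one with probability (5−i)/5, so the expected wait for the next new type is 5/(5−i).
E = 5/5 + 5/4 + 5/3 + 5/2 + 5/1 = 137/12.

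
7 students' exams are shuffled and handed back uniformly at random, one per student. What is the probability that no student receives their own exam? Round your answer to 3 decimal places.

0.368

This is the derangement probability: permutations of 7 with no fixed point.
D(7) = 7! · (1 − 1/1! + 1/2! − ··· + (−1)^7/7!) = 1854.
P = 1854/5040 = 103/280 ≈ 0.368.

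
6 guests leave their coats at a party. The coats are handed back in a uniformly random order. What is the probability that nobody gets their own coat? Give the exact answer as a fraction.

This is the derangement probability: permutations of 6 with no fixed point.
D(6) = 6! · (1 − 1/1! + 1/2! − ··· + (−1)^6/6!) = 265.
P = 265/720 = 53/144.

53/144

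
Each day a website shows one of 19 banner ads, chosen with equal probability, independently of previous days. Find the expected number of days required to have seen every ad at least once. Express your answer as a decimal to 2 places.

After i distinct types are collected, each trial gives a new one with probability (19−i)/19, so the expected wait for the next new type is 19/(19−i).
E = 19/19 + 19/18 + 19/17 + 19/16 + 19/15 + 19/14 + 19/13 + 19/12 + 19/11 + 19/10 + 19/9 + 19/8 + 19/7 + 19/6 + 19/5 + 19/4 + 19/3 + 19/2 + 19/1 = 275295799/4084080 ≈ 67.41.

67.41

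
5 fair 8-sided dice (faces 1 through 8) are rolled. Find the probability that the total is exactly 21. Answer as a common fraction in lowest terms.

There are 8^5 = 32768 equally likely outcomes.
The number of ordered 5-tuples from {1,…,8} summing to 21 is 2380.
P(sum = 21) = 2380/32768 = 595/8192.

595/8192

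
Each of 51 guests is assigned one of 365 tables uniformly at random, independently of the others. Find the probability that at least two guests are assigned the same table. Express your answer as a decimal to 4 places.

0.9744

It's easier to compute the probability that all 51 are distinct.
P(all distinct) = 365/365 · 364/365 · ··· · 315/365 ≈ 0.0256.
So the probability of at least one match is 1 − 0.0256 = 0.9744.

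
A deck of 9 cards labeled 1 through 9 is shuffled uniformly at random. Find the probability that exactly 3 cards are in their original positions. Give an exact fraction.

53/864

Choose which 3 of the 9 are fixed: C(9,3) = 84 ways.
The remaining 6 must have no fixed point: D(6) = 265.
P = 84·265/362880 = 53/864.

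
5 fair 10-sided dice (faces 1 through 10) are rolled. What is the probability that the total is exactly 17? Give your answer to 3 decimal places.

0.017

There are 10^5 = 100000 equally likely outcomes.
The number of ordered 5-tuples from {1,…,10} summing to 17 is 1745.
P(sum = 17) = 1745/100000 = 349/20000 ≈ 0.017.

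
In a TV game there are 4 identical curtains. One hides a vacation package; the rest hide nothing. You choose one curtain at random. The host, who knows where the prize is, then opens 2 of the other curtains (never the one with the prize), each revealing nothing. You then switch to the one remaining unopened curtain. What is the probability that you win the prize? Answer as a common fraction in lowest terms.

Your original curtain holds the prize with probability 1/4, so the other 3 collectively hold it with probability 3/4.
The host can always find 2 empty curtains to open, so the reveals don't change that 3/4; it is now spread over the 1 remaining unopened curtain.
P(win by switching) = (3/4) · (1/1) = 3/4.

3/4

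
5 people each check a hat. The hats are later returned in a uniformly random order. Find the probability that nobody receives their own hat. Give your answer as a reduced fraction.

11/30

This is the derangement probability: permutations of 5 with no fixed point.
D(5) = 5! · (1 − 1/1! + 1/2! − ··· + (−1)^5/5!) = 44.
P = 44/120 = 11/30.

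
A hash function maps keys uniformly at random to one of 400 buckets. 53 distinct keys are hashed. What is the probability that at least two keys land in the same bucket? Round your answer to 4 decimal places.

0.9729

It's easier to compute the probability that all 53 are distinct.
P(all distinct) = 400/400 · 399/400 · ··· · 348/400 ≈ 0.0271.
So the probability of at least one match is 1 − 0.0271 = 0.9729.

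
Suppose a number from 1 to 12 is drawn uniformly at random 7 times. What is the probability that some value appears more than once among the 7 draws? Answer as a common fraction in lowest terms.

P(all 7 different) = 12/12 · 11/12 · ··· · 6/12 = 385/3456.
P(at least two equal) = 1 − 385/3456 = 3071/3456.

3071/3456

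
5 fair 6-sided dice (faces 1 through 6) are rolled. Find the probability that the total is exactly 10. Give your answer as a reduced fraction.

7/432

There are 6^5 = 7776 equally likely outcomes.
The number of ordered 5-tuples from {1,…,6} summing to 10 is 126.
P(sum = 10) = 126/7776 = 7/432.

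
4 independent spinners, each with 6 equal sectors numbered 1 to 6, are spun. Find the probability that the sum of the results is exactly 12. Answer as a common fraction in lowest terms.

125/1296

There are 6^4 = 1296 equally likely outcomes.
The number of ordered 4-tuples from {1,…,6} summing to 12 is 125.
P(sum = 12) = 125/1296.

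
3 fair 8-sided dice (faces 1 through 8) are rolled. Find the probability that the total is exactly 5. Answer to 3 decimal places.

0.012

There are 8^3 = 512 equally likely outcomes.
The number of ordered 3-tuples from {1,…,8} summing to 5 is 6.
P(sum = 5) = 6/512 = 3/256 ≈ 0.012.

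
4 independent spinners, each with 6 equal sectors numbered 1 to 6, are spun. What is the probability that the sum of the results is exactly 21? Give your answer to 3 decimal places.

0.015

There are 6^4 = 1296 equally likely outcomes.
The number of ordered 4-tuples from {1,…,6} summing to 21 is 20.
P(sum = 21) = 20/1296 = 5/324 ≈ 0.015.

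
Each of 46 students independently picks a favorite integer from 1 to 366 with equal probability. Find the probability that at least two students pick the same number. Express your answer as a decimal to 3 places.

0.948

It's easier to compute the probability that all 46 are distinct.
P(all distinct) = 366/366 · 365/366 · ··· · 321/366 ≈ 0.052.
So the probability of at least one match is 1 − 0.052 = 0.948.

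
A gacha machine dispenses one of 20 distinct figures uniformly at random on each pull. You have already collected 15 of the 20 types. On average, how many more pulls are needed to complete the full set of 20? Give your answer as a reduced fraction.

Starting from 15 distinct types, each trial gives a new one with probability (20−i)/20 when i types are held, so the wait for the next new type is 20/(20−i).
E = 20/5 + 20/4 + 20/3 + 20/2 + 20/1 = 137/3.

137/3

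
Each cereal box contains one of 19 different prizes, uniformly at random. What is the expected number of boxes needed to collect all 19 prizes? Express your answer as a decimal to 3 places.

67.407

After i distinct types are collected, each trial gives a new one with probability (19−i)/19, so the expected wait for the next new type is 19/(19−i).
E = 19/19 + 19/18 + 19/17 + 19/16 + 19/15 + 19/14 + 19/13 + 19/12 + 19/11 + 19/10 + 19/9 + 19/8 + 19/7 + 19/6 + 19/5 + 19/4 + 19/3 + 19/2 + 19/1 = 275295799/4084080 ≈ 67.407.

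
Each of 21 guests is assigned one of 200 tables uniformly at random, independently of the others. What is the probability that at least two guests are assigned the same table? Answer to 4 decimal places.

0.6631

It's easier to compute the probability that all 21 are distinct.
P(all distinct) = 200/200 · 199/200 · ··· · 180/200 ≈ 0.3369.
So the probability of at least one match is 1 − 0.3369 = 0.6631.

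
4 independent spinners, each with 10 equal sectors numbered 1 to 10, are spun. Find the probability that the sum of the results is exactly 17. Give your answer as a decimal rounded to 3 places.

0.048

There are 10^4 = 10000 equally likely outcomes.
The number of ordered 4-tuples from {1,…,10} summing to 17 is 480.
P(sum = 17) = 480/10000 = 6/125 ≈ 0.048.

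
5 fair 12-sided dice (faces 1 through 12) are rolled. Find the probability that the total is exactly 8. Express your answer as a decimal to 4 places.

There are 12^5 = 248832 equally likely outcomes.
The number of ordered 5-tuples from {1,…,12} summing to 8 is 35.
P(sum = 8) = 35/248832 ≈ 0.0001.

0.0001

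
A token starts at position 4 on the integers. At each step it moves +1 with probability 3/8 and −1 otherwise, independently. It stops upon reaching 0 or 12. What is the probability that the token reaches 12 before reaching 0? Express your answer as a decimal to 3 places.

Let r = q/p = (5/8)/(3/8) = 5/3. The recurrence P(i) = p·P(i+1) + q·P(i−1) with P(0)=0, P(12)=1 gives P(i) = (1 − r^i)/(1 − r^12).
P(4) = (1 − (5/3)^4) / (1 − (5/3)^12) = 6561/447811 ≈ 0.015.

0.015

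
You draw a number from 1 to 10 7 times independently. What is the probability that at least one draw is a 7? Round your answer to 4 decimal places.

0.5217

P(no draw is a 7) = (9/10)^7 ≈ 0.4783.
P(at least one) = 1 − 0.4783 = 0.5217.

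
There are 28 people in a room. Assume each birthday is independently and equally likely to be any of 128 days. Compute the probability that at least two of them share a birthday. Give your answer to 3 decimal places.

0.959

It's easier to compute the probability that all 28 are distinct.
P(all distinct) = 128/128 · 127/128 · ··· · 101/128 ≈ 0.041.
So the probability of at least one match is 1 − 0.041 = 0.959.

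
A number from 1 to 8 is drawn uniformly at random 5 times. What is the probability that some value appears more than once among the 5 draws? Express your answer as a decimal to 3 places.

0.795

P(all 5 different) = 8/8 · 7/8 · ··· · 4/8 ≈ 0.205.
P(at least two equal) = 1 − 0.205 = 0.795.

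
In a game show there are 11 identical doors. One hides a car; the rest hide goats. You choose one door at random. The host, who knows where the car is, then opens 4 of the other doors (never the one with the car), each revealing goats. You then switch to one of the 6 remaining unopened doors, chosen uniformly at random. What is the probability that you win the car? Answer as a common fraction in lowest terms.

5/33

Your original door holds the car with probability 1/11, so the other 10 collectively hold it with probability 10/11.
The host can always find 4 empty doors to open, so the reveals don't change that 10/11; it is now spread over the 6 remaining unopened doors.
P(win by switching) = (10/11) · (1/6) = 5/33.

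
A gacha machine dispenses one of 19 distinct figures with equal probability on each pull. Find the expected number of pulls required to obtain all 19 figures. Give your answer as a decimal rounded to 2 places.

After i distinct types are collected, each trial gives a new one with probability (19−i)/19, so the expected wait for the next new type is 19/(19−i).
E = 19/19 + 19/18 + 19/17 + 19/16 + 19/15 + 19/14 + 19/13 + 19/12 + 19/11 + 19/10 + 19/9 + 19/8 + 19/7 + 19/6 + 19/5 + 19/4 + 19/3 + 19/2 + 19/1 = 275295799/4084080 ≈ 67.41.

67.41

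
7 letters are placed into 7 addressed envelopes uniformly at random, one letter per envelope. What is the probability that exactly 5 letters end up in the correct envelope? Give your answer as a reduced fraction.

Choose which 5 of the 7 are fixed: C(7,5) = 21 ways.
The remaining 2 must have no fixed point: D(2) = 1.
P = 21·1/5040 = 1/240.

1/240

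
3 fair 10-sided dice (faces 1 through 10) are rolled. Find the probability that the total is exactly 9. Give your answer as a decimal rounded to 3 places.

There are 10^3 = 1000 equally likely outcomes.
The number of ordered 3-tuples from {1,…,10} summing to 9 is 28.
P(sum = 9) = 28/1000 = 7/250 ≈ 0.028.

0.028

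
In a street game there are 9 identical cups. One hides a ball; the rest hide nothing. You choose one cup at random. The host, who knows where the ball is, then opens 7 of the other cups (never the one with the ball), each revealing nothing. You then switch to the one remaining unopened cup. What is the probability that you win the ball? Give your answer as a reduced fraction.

8/9

Your original cup holds the ball with probability 1/9, so the other 8 collectively hold it with probability 8/9.
The host can always find 7 empty cups to open, so the reveals don't change that 8/9; it is now spread over the 1 remaining unopened cup.
P(win by switching) = (8/9) · (1/1) = 8/9.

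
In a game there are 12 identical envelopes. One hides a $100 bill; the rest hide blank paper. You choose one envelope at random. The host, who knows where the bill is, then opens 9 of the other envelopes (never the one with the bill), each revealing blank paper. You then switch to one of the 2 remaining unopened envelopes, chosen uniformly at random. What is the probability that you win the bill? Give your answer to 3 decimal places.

0.458

Your original envelope holds the bill with probability 1/12, so the other 11 collectively hold it with probability 11/12.
The host can always find 9 empty envelopes to open, so the reveals don't change that 11/12; it is now spread over the 2 remaining unopened envelopes.
P(win by switching) = (11/12) · (1/2) = 11/24 ≈ 0.458.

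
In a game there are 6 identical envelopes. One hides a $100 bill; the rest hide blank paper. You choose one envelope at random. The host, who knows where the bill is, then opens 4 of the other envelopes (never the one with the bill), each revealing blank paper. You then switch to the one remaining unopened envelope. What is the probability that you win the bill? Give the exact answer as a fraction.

Your original envelope holds the bill with probability 1/6, so the other 5 collectively hold it with probability 5/6.
The host can always find 4 empty envelopes to open, so the reveals don't change that 5/6; it is now spread over the 1 remaining unopened envelope.
P(win by switching) = (5/6) · (1/1) = 5/6.

5/6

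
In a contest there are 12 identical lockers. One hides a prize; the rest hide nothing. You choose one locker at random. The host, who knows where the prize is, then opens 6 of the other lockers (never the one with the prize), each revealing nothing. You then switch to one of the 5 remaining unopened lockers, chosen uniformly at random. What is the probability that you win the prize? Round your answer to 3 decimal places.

0.183

Your original locker holds the prize with probability 1/12, so the other 11 collectively hold it with probability 11/12.
The host can always find 6 empty lockers to open, so the reveals don't change that 11/12; it is now spread over the 5 remaining unopened lockers.
P(win by switching) = (11/12) · (1/5) = 11/60 ≈ 0.183.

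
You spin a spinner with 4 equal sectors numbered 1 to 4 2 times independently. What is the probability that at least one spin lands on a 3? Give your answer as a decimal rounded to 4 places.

0.4375

P(no spin lands on a 3) = (3/4)^2 ≈ 0.5625.
P(at least one) = 1 − 0.5625 = 0.4375.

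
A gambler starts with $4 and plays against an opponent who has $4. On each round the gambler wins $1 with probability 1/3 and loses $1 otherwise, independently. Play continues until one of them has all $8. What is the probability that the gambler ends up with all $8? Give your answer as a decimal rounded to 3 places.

0.059

Let r = q/p = (2/3)/(1/3) = 2. The recurrence P(i) = p·P(i+1) + q·P(i−1) with P(0)=0, P(8)=1 gives P(i) = (1 − r^i)/(1 − r^8).
P(4) = (1 − (2)^4) / (1 − (2)^8) = 1/17 ≈ 0.059.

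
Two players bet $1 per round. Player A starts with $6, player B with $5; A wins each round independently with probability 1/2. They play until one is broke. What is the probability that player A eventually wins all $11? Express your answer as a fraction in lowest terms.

With a fair step, P(i) = ½P(i−1) + ½P(i+1) with P(0)=0, P(11)=1 has the linear solution P(i) = i/11.
P(6) = 6/11.

6/11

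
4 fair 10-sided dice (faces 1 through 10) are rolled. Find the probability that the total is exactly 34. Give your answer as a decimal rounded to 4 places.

0.0084

There are 10^4 = 10000 equally likely outcomes.
The number of ordered 4-tuples from {1,…,10} summing to 34 is 84.
P(sum = 34) = 84/10000 = 21/2500 ≈ 0.0084.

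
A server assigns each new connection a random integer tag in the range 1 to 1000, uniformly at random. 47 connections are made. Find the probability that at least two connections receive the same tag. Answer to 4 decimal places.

It's easier to compute the probability that all 47 are distinct.
P(all distinct) = 1000/1000 · 999/1000 · ··· · 954/1000 ≈ 0.3335.
So the probability of at least one match is 1 − 0.3335 = 0.6665.

0.6665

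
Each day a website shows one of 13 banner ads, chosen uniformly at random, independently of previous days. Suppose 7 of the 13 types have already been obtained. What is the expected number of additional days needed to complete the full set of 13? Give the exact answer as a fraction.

Starting from 7 distinct types, each trial gives a new one with probability (13−i)/13 when i types are held, so the wait for the next new type is 13/(13−i).
E = 13/6 + 13/5 + 13/4 + 13/3 + 13/2 + 13/1 = 637/20.

637/20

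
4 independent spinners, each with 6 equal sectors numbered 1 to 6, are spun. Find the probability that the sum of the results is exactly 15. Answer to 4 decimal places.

There are 6^4 = 1296 equally likely outcomes.
The number of ordered 4-tuples from {1,…,6} summing to 15 is 140.
P(sum = 15) = 140/1296 = 35/324 ≈ 0.1080.

0.1080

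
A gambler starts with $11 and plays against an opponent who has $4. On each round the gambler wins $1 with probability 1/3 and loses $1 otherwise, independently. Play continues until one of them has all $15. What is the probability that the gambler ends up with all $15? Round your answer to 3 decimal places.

Let r = q/p = (2/3)/(1/3) = 2. The recurrence P(i) = p·P(i+1) + q·P(i−1) with P(0)=0, P(15)=1 gives P(i) = (1 − r^i)/(1 − r^15).
P(11) = (1 − (2)^11) / (1 − (2)^15) = 2047/32767 ≈ 0.062.

0.062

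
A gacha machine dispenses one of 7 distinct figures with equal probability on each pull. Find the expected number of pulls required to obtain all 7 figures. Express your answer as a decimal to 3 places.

18.150

After i distinct types are collected, each trial gives a new one with probability (7−i)/7, so the expected wait for the next new type is 7/(7−i).
E = 7/7 + 7/6 + 7/5 + 7/4 + 7/3 + 7/2 + 7/1 = 363/20 ≈ 18.150.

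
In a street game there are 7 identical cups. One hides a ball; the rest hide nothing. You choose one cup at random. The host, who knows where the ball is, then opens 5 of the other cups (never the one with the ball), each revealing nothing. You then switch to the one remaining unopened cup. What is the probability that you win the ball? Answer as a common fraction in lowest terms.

6/7

Your original cup holds the ball with probability 1/7, so the other 6 collectively hold it with probability 6/7.
The host can always find 5 empty cups to open, so the reveals don't change that 6/7; it is now spread over the 1 remaining unopened cup.
P(win by switching) = (6/7) · (1/1) = 6/7.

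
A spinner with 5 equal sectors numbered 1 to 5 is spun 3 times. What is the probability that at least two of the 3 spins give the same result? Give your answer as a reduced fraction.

P(all 3 different) = 5/5 · 4/5 · ··· · 3/5 = 12/25.
P(at least two equal) = 1 − 12/25 = 13/25.

13/25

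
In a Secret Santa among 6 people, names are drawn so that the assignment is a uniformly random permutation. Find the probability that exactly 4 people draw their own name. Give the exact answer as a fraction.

1/48

Choose which 4 of the 6 are fixed: C(6,4) = 15 ways.
The remaining 2 must have no fixed point: D(2) = 1.
P = 15·1/720 = 1/48.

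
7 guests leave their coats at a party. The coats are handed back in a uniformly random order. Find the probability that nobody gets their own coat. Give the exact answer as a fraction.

103/280

This is the derangement probability: permutations of 7 with no fixed point.
D(7) = 7! · (1 − 1/1! + 1/2! − ··· + (−1)^7/7!) = 1854.
P = 1854/5040 = 103/280.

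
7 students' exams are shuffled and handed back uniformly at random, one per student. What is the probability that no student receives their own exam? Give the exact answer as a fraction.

This is the derangement probability: permutations of 7 with no fixed point.
D(7) = 7! · (1 − 1/1! + 1/2! − ··· + (−1)^7/7!) = 1854.
P = 1854/5040 = 103/280.

103/280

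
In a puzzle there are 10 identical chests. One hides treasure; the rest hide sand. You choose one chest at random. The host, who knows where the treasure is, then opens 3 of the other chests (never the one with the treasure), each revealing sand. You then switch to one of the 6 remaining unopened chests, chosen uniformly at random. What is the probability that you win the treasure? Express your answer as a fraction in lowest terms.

3/20

Your original chest holds the treasure with probability 1/10, so the other 9 collectively hold it with probability 9/10.
The host can always find 3 empty chests to open, so the reveals don't change that 9/10; it is now spread over the 6 remaining unopened chests.
P(win by switching) = (9/10) · (1/6) = 3/20.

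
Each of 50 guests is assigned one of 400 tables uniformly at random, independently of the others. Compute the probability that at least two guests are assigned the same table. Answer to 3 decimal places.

0.959

It's easier to compute the probability that all 50 are distinct.
P(all distinct) = 400/400 · 399/400 · ··· · 351/400 ≈ 0.041.
So the probability of at least one match is 1 − 0.041 = 0.959.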